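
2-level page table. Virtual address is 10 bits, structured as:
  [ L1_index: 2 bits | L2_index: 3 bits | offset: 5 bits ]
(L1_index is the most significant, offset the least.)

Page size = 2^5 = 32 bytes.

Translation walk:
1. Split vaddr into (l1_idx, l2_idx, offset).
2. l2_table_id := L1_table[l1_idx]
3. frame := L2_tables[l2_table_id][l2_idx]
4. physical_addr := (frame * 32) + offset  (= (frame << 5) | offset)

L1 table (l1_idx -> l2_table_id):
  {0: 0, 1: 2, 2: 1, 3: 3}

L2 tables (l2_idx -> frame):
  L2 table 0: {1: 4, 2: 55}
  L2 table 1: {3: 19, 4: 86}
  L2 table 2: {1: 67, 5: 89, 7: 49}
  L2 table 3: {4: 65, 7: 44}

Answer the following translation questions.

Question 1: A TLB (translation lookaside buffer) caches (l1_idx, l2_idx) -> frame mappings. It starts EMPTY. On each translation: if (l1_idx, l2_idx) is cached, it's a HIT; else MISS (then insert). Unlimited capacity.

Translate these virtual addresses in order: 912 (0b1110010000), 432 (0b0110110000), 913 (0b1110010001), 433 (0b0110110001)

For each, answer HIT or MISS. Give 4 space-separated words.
vaddr=912: (3,4) not in TLB -> MISS, insert
vaddr=432: (1,5) not in TLB -> MISS, insert
vaddr=913: (3,4) in TLB -> HIT
vaddr=433: (1,5) in TLB -> HIT

Answer: MISS MISS HIT HIT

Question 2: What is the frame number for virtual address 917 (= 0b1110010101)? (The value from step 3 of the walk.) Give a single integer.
Answer: 65

Derivation:
vaddr = 917: l1_idx=3, l2_idx=4
L1[3] = 3; L2[3][4] = 65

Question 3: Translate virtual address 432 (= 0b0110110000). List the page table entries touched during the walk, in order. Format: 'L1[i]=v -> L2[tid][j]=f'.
vaddr = 432 = 0b0110110000
Split: l1_idx=1, l2_idx=5, offset=16

Answer: L1[1]=2 -> L2[2][5]=89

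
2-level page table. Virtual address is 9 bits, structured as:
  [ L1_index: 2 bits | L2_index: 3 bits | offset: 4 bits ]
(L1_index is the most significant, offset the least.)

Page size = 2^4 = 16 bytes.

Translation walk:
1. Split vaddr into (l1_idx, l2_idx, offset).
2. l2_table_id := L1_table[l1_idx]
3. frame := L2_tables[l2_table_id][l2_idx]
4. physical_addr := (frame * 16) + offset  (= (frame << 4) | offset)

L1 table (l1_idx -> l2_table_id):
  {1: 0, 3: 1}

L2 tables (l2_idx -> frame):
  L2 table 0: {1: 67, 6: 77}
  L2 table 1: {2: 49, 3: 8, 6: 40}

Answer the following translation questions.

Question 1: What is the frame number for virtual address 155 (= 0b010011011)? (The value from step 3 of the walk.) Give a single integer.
vaddr = 155: l1_idx=1, l2_idx=1
L1[1] = 0; L2[0][1] = 67

Answer: 67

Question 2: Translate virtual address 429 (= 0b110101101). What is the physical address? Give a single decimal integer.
vaddr = 429 = 0b110101101
Split: l1_idx=3, l2_idx=2, offset=13
L1[3] = 1
L2[1][2] = 49
paddr = 49 * 16 + 13 = 797

Answer: 797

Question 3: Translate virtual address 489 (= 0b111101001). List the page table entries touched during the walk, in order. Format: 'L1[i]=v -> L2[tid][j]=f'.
Answer: L1[3]=1 -> L2[1][6]=40

Derivation:
vaddr = 489 = 0b111101001
Split: l1_idx=3, l2_idx=6, offset=9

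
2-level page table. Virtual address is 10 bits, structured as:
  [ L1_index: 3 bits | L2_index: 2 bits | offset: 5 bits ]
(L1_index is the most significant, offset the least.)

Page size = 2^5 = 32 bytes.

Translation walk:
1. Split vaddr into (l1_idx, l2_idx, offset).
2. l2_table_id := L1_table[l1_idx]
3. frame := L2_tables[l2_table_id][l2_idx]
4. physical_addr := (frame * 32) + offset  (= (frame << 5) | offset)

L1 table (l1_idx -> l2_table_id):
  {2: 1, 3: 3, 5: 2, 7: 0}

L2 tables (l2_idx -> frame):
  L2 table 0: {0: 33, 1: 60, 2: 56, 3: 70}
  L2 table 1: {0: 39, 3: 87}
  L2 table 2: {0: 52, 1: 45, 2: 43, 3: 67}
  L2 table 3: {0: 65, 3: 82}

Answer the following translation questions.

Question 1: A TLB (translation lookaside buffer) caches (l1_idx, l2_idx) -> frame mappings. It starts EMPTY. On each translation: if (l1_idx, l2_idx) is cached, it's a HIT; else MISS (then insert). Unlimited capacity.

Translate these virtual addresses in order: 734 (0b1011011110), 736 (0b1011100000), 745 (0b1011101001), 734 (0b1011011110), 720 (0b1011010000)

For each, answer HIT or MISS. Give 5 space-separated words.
Answer: MISS MISS HIT HIT HIT

Derivation:
vaddr=734: (5,2) not in TLB -> MISS, insert
vaddr=736: (5,3) not in TLB -> MISS, insert
vaddr=745: (5,3) in TLB -> HIT
vaddr=734: (5,2) in TLB -> HIT
vaddr=720: (5,2) in TLB -> HIT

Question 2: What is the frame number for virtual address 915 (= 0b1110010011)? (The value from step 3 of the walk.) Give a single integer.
Answer: 33

Derivation:
vaddr = 915: l1_idx=7, l2_idx=0
L1[7] = 0; L2[0][0] = 33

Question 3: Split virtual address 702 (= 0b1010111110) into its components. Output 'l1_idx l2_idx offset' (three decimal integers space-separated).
Answer: 5 1 30

Derivation:
vaddr = 702 = 0b1010111110
  top 3 bits -> l1_idx = 5
  next 2 bits -> l2_idx = 1
  bottom 5 bits -> offset = 30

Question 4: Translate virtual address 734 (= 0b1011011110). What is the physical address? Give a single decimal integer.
Answer: 1406

Derivation:
vaddr = 734 = 0b1011011110
Split: l1_idx=5, l2_idx=2, offset=30
L1[5] = 2
L2[2][2] = 43
paddr = 43 * 32 + 30 = 1406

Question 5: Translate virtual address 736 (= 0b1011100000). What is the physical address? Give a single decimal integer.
Answer: 2144

Derivation:
vaddr = 736 = 0b1011100000
Split: l1_idx=5, l2_idx=3, offset=0
L1[5] = 2
L2[2][3] = 67
paddr = 67 * 32 + 0 = 2144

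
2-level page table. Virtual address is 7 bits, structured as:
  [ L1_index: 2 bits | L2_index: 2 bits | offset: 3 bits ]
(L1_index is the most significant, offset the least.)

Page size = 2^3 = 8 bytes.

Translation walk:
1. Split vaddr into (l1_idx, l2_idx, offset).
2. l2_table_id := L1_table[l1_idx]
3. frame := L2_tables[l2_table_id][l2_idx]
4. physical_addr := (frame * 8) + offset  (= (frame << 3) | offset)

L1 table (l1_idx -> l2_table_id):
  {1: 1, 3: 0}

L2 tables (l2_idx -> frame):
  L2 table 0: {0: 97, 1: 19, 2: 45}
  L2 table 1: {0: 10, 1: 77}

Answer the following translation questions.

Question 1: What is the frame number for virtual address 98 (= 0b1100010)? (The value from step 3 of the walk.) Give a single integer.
vaddr = 98: l1_idx=3, l2_idx=0
L1[3] = 0; L2[0][0] = 97

Answer: 97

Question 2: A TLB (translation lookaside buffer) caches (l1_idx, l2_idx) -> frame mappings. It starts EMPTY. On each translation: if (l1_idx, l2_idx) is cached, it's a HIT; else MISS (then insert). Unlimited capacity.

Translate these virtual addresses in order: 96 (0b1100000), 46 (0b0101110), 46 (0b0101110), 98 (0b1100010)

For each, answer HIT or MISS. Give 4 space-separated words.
vaddr=96: (3,0) not in TLB -> MISS, insert
vaddr=46: (1,1) not in TLB -> MISS, insert
vaddr=46: (1,1) in TLB -> HIT
vaddr=98: (3,0) in TLB -> HIT

Answer: MISS MISS HIT HIT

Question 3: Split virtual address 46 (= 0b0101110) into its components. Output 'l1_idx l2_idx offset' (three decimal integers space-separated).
Answer: 1 1 6

Derivation:
vaddr = 46 = 0b0101110
  top 2 bits -> l1_idx = 1
  next 2 bits -> l2_idx = 1
  bottom 3 bits -> offset = 6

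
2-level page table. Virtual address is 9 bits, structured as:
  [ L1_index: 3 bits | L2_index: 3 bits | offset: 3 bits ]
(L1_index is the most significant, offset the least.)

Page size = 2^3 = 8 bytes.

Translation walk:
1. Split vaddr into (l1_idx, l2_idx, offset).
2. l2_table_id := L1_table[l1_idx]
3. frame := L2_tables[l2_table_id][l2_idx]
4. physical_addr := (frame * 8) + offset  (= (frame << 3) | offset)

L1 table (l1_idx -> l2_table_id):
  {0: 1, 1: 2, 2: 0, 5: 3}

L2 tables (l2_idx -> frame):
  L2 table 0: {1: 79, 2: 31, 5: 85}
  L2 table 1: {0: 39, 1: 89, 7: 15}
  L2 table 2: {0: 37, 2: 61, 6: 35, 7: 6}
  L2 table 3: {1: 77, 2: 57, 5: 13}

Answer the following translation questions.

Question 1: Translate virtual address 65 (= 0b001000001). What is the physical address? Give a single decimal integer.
vaddr = 65 = 0b001000001
Split: l1_idx=1, l2_idx=0, offset=1
L1[1] = 2
L2[2][0] = 37
paddr = 37 * 8 + 1 = 297

Answer: 297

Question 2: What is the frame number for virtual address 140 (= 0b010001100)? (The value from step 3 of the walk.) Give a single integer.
Answer: 79

Derivation:
vaddr = 140: l1_idx=2, l2_idx=1
L1[2] = 0; L2[0][1] = 79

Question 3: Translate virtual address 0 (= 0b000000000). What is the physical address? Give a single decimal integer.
Answer: 312

Derivation:
vaddr = 0 = 0b000000000
Split: l1_idx=0, l2_idx=0, offset=0
L1[0] = 1
L2[1][0] = 39
paddr = 39 * 8 + 0 = 312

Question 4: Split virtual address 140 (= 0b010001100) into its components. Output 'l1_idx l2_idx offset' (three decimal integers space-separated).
Answer: 2 1 4

Derivation:
vaddr = 140 = 0b010001100
  top 3 bits -> l1_idx = 2
  next 3 bits -> l2_idx = 1
  bottom 3 bits -> offset = 4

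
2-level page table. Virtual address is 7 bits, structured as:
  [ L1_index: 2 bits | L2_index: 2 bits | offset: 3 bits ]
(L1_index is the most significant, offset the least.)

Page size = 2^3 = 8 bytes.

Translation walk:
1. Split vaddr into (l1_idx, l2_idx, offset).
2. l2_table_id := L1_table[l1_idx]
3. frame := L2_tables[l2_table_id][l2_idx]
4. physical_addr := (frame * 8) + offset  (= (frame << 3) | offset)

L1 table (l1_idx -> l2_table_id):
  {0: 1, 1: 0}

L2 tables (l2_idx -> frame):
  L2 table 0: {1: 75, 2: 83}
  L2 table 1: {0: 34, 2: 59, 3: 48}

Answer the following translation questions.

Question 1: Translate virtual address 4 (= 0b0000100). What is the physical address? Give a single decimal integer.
vaddr = 4 = 0b0000100
Split: l1_idx=0, l2_idx=0, offset=4
L1[0] = 1
L2[1][0] = 34
paddr = 34 * 8 + 4 = 276

Answer: 276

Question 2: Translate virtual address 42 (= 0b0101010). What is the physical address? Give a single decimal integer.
Answer: 602

Derivation:
vaddr = 42 = 0b0101010
Split: l1_idx=1, l2_idx=1, offset=2
L1[1] = 0
L2[0][1] = 75
paddr = 75 * 8 + 2 = 602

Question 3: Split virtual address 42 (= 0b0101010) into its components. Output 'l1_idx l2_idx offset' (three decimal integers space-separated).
Answer: 1 1 2

Derivation:
vaddr = 42 = 0b0101010
  top 2 bits -> l1_idx = 1
  next 2 bits -> l2_idx = 1
  bottom 3 bits -> offset = 2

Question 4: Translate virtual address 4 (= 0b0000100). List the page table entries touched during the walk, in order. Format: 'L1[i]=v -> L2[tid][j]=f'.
Answer: L1[0]=1 -> L2[1][0]=34

Derivation:
vaddr = 4 = 0b0000100
Split: l1_idx=0, l2_idx=0, offset=4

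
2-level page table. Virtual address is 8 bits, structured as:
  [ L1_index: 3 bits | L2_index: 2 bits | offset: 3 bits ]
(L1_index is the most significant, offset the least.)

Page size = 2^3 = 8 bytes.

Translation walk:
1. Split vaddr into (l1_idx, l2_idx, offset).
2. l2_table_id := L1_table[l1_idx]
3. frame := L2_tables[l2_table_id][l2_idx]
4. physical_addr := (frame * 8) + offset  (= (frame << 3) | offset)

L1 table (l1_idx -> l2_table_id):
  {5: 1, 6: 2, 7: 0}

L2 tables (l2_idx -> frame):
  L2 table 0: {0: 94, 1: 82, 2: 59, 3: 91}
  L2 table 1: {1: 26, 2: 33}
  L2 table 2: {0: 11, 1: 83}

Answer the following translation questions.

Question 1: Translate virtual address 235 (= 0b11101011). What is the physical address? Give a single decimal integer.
Answer: 659

Derivation:
vaddr = 235 = 0b11101011
Split: l1_idx=7, l2_idx=1, offset=3
L1[7] = 0
L2[0][1] = 82
paddr = 82 * 8 + 3 = 659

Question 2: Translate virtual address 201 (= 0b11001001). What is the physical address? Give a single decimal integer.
Answer: 665

Derivation:
vaddr = 201 = 0b11001001
Split: l1_idx=6, l2_idx=1, offset=1
L1[6] = 2
L2[2][1] = 83
paddr = 83 * 8 + 1 = 665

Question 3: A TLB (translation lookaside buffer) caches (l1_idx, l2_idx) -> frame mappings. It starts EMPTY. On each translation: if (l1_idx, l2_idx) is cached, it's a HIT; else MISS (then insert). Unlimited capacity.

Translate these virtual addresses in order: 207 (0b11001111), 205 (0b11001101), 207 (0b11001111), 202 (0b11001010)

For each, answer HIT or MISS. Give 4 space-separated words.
vaddr=207: (6,1) not in TLB -> MISS, insert
vaddr=205: (6,1) in TLB -> HIT
vaddr=207: (6,1) in TLB -> HIT
vaddr=202: (6,1) in TLB -> HIT

Answer: MISS HIT HIT HIT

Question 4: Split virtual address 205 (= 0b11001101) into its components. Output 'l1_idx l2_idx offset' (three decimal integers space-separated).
vaddr = 205 = 0b11001101
  top 3 bits -> l1_idx = 6
  next 2 bits -> l2_idx = 1
  bottom 3 bits -> offset = 5

Answer: 6 1 5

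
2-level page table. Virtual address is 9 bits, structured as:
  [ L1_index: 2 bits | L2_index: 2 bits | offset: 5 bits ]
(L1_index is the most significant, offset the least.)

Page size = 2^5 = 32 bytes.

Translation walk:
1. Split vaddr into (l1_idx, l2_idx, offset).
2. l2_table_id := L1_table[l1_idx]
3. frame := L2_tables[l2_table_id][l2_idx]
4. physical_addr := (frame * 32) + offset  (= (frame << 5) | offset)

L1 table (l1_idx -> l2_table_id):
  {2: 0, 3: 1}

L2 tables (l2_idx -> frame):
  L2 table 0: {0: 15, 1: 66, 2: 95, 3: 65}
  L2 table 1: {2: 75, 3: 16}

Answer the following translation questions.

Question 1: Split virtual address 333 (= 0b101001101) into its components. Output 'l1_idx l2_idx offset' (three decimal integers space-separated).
Answer: 2 2 13

Derivation:
vaddr = 333 = 0b101001101
  top 2 bits -> l1_idx = 2
  next 2 bits -> l2_idx = 2
  bottom 5 bits -> offset = 13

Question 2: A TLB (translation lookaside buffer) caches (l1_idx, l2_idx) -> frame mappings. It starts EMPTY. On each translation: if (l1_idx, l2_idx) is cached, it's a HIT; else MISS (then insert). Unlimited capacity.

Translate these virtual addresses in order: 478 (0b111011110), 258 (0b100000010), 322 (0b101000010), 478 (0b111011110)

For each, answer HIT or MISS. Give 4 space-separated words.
Answer: MISS MISS MISS HIT

Derivation:
vaddr=478: (3,2) not in TLB -> MISS, insert
vaddr=258: (2,0) not in TLB -> MISS, insert
vaddr=322: (2,2) not in TLB -> MISS, insert
vaddr=478: (3,2) in TLB -> HIT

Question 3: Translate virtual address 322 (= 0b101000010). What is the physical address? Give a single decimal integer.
Answer: 3042

Derivation:
vaddr = 322 = 0b101000010
Split: l1_idx=2, l2_idx=2, offset=2
L1[2] = 0
L2[0][2] = 95
paddr = 95 * 32 + 2 = 3042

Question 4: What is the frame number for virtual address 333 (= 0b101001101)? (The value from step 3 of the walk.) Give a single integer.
Answer: 95

Derivation:
vaddr = 333: l1_idx=2, l2_idx=2
L1[2] = 0; L2[0][2] = 95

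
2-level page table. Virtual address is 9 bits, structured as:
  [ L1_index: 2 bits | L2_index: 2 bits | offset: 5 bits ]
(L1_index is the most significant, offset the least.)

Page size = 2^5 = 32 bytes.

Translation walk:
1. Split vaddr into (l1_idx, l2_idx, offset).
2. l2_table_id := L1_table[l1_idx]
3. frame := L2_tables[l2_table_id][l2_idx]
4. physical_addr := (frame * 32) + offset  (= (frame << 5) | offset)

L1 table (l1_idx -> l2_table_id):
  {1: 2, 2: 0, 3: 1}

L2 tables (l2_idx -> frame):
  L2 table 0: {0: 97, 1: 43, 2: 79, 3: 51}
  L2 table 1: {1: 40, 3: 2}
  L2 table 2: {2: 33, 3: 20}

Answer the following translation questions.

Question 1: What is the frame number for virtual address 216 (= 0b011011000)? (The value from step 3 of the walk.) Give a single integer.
vaddr = 216: l1_idx=1, l2_idx=2
L1[1] = 2; L2[2][2] = 33

Answer: 33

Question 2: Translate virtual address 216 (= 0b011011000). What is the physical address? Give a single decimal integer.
vaddr = 216 = 0b011011000
Split: l1_idx=1, l2_idx=2, offset=24
L1[1] = 2
L2[2][2] = 33
paddr = 33 * 32 + 24 = 1080

Answer: 1080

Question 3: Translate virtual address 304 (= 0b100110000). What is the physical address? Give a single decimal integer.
vaddr = 304 = 0b100110000
Split: l1_idx=2, l2_idx=1, offset=16
L1[2] = 0
L2[0][1] = 43
paddr = 43 * 32 + 16 = 1392

Answer: 1392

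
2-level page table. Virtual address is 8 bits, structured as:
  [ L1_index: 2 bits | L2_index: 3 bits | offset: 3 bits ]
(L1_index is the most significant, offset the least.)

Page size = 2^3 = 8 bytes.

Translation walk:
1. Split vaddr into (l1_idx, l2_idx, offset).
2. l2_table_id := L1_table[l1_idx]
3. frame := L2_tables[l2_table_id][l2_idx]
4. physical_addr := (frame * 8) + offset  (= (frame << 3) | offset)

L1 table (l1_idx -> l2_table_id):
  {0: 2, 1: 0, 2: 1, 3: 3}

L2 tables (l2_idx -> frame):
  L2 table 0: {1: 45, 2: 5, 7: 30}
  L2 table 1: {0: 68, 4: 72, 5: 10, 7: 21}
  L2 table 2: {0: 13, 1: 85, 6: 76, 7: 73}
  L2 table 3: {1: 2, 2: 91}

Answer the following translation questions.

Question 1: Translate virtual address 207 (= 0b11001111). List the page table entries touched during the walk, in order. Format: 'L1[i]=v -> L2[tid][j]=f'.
vaddr = 207 = 0b11001111
Split: l1_idx=3, l2_idx=1, offset=7

Answer: L1[3]=3 -> L2[3][1]=2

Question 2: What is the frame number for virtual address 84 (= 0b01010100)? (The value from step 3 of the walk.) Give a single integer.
Answer: 5

Derivation:
vaddr = 84: l1_idx=1, l2_idx=2
L1[1] = 0; L2[0][2] = 5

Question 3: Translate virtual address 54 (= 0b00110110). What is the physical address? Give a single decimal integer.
vaddr = 54 = 0b00110110
Split: l1_idx=0, l2_idx=6, offset=6
L1[0] = 2
L2[2][6] = 76
paddr = 76 * 8 + 6 = 614

Answer: 614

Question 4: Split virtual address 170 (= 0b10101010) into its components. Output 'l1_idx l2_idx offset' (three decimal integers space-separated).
Answer: 2 5 2

Derivation:
vaddr = 170 = 0b10101010
  top 2 bits -> l1_idx = 2
  next 3 bits -> l2_idx = 5
  bottom 3 bits -> offset = 2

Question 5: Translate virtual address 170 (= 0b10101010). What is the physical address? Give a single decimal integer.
Answer: 82

Derivation:
vaddr = 170 = 0b10101010
Split: l1_idx=2, l2_idx=5, offset=2
L1[2] = 1
L2[1][5] = 10
paddr = 10 * 8 + 2 = 82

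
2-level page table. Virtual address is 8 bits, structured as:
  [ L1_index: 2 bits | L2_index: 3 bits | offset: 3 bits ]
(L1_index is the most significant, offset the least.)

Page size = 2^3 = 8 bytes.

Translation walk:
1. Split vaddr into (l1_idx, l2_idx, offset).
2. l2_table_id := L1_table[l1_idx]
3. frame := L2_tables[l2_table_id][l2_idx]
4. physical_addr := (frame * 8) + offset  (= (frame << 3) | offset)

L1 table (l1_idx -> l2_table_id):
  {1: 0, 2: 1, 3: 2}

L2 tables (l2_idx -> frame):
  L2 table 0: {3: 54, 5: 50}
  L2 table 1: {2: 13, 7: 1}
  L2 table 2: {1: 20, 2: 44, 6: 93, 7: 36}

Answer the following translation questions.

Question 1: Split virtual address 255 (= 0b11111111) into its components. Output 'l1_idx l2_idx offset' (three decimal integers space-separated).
vaddr = 255 = 0b11111111
  top 2 bits -> l1_idx = 3
  next 3 bits -> l2_idx = 7
  bottom 3 bits -> offset = 7

Answer: 3 7 7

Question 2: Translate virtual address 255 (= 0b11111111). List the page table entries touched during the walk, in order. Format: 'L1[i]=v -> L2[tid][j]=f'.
Answer: L1[3]=2 -> L2[2][7]=36

Derivation:
vaddr = 255 = 0b11111111
Split: l1_idx=3, l2_idx=7, offset=7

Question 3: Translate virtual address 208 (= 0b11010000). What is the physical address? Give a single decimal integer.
vaddr = 208 = 0b11010000
Split: l1_idx=3, l2_idx=2, offset=0
L1[3] = 2
L2[2][2] = 44
paddr = 44 * 8 + 0 = 352

Answer: 352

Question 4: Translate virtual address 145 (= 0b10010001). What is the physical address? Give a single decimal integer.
Answer: 105

Derivation:
vaddr = 145 = 0b10010001
Split: l1_idx=2, l2_idx=2, offset=1
L1[2] = 1
L2[1][2] = 13
paddr = 13 * 8 + 1 = 105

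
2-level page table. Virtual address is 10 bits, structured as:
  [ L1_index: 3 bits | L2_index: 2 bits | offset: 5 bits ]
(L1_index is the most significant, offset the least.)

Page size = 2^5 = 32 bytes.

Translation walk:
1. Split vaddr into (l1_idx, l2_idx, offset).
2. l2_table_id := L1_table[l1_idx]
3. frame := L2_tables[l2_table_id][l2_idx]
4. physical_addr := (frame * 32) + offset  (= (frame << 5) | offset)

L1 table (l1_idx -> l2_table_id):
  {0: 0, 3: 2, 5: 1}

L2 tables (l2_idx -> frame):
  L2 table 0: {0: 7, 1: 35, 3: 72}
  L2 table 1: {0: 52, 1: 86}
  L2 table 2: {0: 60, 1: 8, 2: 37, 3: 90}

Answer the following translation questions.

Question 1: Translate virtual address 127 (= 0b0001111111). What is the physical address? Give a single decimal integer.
Answer: 2335

Derivation:
vaddr = 127 = 0b0001111111
Split: l1_idx=0, l2_idx=3, offset=31
L1[0] = 0
L2[0][3] = 72
paddr = 72 * 32 + 31 = 2335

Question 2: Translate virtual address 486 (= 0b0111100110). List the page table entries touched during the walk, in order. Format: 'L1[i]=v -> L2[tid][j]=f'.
Answer: L1[3]=2 -> L2[2][3]=90

Derivation:
vaddr = 486 = 0b0111100110
Split: l1_idx=3, l2_idx=3, offset=6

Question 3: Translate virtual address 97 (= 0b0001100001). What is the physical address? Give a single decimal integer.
Answer: 2305

Derivation:
vaddr = 97 = 0b0001100001
Split: l1_idx=0, l2_idx=3, offset=1
L1[0] = 0
L2[0][3] = 72
paddr = 72 * 32 + 1 = 2305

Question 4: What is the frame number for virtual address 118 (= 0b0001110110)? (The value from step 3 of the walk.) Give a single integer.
vaddr = 118: l1_idx=0, l2_idx=3
L1[0] = 0; L2[0][3] = 72

Answer: 72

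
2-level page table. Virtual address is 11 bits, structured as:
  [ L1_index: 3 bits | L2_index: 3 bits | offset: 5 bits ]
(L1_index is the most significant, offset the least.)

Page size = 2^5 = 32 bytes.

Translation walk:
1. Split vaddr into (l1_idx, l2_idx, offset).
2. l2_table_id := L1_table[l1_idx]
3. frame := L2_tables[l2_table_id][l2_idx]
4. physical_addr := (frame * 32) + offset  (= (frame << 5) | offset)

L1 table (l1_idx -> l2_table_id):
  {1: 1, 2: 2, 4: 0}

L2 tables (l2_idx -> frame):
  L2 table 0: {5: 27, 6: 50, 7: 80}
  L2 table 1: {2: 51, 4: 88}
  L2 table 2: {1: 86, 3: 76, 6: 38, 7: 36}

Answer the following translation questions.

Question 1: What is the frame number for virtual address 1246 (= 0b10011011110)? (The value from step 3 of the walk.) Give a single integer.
vaddr = 1246: l1_idx=4, l2_idx=6
L1[4] = 0; L2[0][6] = 50

Answer: 50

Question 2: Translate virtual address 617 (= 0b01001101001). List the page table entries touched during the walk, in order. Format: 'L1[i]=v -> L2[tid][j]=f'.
Answer: L1[2]=2 -> L2[2][3]=76

Derivation:
vaddr = 617 = 0b01001101001
Split: l1_idx=2, l2_idx=3, offset=9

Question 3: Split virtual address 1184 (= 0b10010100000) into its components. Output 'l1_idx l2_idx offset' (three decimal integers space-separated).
Answer: 4 5 0

Derivation:
vaddr = 1184 = 0b10010100000
  top 3 bits -> l1_idx = 4
  next 3 bits -> l2_idx = 5
  bottom 5 bits -> offset = 0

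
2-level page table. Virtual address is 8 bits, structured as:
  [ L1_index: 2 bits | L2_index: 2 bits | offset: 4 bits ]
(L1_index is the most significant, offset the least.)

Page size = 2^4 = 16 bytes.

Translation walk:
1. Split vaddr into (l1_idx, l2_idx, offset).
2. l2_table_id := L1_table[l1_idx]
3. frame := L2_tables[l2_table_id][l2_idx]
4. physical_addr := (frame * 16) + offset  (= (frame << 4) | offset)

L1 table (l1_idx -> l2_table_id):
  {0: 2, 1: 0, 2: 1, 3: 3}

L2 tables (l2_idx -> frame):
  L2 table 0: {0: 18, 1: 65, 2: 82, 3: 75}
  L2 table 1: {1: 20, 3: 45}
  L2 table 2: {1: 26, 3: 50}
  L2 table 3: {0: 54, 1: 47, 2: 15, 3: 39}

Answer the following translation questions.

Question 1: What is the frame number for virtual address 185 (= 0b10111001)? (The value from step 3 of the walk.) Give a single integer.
Answer: 45

Derivation:
vaddr = 185: l1_idx=2, l2_idx=3
L1[2] = 1; L2[1][3] = 45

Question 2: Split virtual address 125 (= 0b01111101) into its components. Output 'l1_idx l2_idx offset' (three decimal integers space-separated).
vaddr = 125 = 0b01111101
  top 2 bits -> l1_idx = 1
  next 2 bits -> l2_idx = 3
  bottom 4 bits -> offset = 13

Answer: 1 3 13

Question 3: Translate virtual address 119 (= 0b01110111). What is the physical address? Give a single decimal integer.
Answer: 1207

Derivation:
vaddr = 119 = 0b01110111
Split: l1_idx=1, l2_idx=3, offset=7
L1[1] = 0
L2[0][3] = 75
paddr = 75 * 16 + 7 = 1207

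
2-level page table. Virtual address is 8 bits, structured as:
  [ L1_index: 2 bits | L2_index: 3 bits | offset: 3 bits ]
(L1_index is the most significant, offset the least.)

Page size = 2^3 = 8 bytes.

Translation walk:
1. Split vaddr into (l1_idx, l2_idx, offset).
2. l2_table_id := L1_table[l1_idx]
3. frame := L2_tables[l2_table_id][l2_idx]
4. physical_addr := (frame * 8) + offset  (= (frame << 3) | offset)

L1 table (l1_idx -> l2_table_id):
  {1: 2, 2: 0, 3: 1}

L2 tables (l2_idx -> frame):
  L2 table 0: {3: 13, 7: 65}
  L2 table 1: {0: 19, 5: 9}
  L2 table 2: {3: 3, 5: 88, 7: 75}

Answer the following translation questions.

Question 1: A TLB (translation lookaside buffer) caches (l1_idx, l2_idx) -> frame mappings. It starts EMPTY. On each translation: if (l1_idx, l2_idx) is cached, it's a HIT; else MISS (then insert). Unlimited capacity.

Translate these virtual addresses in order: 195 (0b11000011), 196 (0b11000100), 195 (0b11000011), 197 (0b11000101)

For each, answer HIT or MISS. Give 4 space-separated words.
vaddr=195: (3,0) not in TLB -> MISS, insert
vaddr=196: (3,0) in TLB -> HIT
vaddr=195: (3,0) in TLB -> HIT
vaddr=197: (3,0) in TLB -> HIT

Answer: MISS HIT HIT HIT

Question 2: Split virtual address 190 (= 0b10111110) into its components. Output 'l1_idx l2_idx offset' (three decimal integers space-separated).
vaddr = 190 = 0b10111110
  top 2 bits -> l1_idx = 2
  next 3 bits -> l2_idx = 7
  bottom 3 bits -> offset = 6

Answer: 2 7 6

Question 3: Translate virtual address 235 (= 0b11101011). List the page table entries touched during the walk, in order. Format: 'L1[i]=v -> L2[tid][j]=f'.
vaddr = 235 = 0b11101011
Split: l1_idx=3, l2_idx=5, offset=3

Answer: L1[3]=1 -> L2[1][5]=9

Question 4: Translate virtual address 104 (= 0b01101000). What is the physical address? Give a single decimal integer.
Answer: 704

Derivation:
vaddr = 104 = 0b01101000
Split: l1_idx=1, l2_idx=5, offset=0
L1[1] = 2
L2[2][5] = 88
paddr = 88 * 8 + 0 = 704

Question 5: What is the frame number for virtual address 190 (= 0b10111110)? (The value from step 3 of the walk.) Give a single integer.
Answer: 65

Derivation:
vaddr = 190: l1_idx=2, l2_idx=7
L1[2] = 0; L2[0][7] = 65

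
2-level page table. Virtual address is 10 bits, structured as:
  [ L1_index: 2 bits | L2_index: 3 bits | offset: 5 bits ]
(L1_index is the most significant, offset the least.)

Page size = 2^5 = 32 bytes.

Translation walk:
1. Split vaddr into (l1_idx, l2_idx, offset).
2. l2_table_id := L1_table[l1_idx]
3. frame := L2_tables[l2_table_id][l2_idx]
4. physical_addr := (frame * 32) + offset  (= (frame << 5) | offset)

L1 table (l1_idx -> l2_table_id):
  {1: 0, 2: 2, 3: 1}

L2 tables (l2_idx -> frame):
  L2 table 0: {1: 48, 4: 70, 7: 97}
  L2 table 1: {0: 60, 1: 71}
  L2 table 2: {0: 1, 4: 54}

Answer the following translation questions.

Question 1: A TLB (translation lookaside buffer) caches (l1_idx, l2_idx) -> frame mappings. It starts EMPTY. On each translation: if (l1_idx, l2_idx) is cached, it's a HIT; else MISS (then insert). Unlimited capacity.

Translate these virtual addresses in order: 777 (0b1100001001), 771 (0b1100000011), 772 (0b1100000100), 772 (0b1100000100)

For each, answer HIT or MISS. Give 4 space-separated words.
Answer: MISS HIT HIT HIT

Derivation:
vaddr=777: (3,0) not in TLB -> MISS, insert
vaddr=771: (3,0) in TLB -> HIT
vaddr=772: (3,0) in TLB -> HIT
vaddr=772: (3,0) in TLB -> HIT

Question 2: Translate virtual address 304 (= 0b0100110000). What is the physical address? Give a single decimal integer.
vaddr = 304 = 0b0100110000
Split: l1_idx=1, l2_idx=1, offset=16
L1[1] = 0
L2[0][1] = 48
paddr = 48 * 32 + 16 = 1552

Answer: 1552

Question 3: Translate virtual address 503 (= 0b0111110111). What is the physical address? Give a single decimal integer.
Answer: 3127

Derivation:
vaddr = 503 = 0b0111110111
Split: l1_idx=1, l2_idx=7, offset=23
L1[1] = 0
L2[0][7] = 97
paddr = 97 * 32 + 23 = 3127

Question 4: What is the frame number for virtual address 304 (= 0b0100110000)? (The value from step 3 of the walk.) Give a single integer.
Answer: 48

Derivation:
vaddr = 304: l1_idx=1, l2_idx=1
L1[1] = 0; L2[0][1] = 48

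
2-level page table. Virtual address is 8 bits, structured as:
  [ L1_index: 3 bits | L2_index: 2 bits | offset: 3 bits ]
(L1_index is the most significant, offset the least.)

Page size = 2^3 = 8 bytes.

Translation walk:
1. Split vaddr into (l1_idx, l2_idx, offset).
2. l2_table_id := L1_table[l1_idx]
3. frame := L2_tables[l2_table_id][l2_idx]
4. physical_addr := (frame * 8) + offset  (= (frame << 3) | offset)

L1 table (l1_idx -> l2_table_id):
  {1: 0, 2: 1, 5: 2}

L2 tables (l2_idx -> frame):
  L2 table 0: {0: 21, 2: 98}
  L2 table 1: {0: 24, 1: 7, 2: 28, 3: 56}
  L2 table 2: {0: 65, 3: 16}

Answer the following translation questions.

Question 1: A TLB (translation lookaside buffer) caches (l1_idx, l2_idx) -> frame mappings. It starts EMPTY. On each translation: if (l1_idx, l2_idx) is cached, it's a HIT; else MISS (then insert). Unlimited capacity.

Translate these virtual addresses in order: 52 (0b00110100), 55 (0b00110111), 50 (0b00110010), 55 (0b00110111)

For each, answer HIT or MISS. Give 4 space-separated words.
vaddr=52: (1,2) not in TLB -> MISS, insert
vaddr=55: (1,2) in TLB -> HIT
vaddr=50: (1,2) in TLB -> HIT
vaddr=55: (1,2) in TLB -> HIT

Answer: MISS HIT HIT HIT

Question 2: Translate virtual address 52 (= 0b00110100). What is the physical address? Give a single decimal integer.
vaddr = 52 = 0b00110100
Split: l1_idx=1, l2_idx=2, offset=4
L1[1] = 0
L2[0][2] = 98
paddr = 98 * 8 + 4 = 788

Answer: 788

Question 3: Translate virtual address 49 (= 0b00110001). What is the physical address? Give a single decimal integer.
Answer: 785

Derivation:
vaddr = 49 = 0b00110001
Split: l1_idx=1, l2_idx=2, offset=1
L1[1] = 0
L2[0][2] = 98
paddr = 98 * 8 + 1 = 785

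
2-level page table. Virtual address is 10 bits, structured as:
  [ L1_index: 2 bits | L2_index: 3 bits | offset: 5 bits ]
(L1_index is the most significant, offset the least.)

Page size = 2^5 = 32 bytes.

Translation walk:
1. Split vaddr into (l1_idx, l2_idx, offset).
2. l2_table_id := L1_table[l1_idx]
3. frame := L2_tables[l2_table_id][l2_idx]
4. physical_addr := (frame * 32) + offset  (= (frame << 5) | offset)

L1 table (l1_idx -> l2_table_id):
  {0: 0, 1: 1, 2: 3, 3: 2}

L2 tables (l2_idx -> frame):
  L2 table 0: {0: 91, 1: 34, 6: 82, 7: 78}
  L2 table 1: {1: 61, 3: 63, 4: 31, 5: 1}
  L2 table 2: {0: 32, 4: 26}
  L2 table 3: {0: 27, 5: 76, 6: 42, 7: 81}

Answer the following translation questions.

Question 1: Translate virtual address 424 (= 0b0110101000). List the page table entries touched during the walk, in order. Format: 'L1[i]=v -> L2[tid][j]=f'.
Answer: L1[1]=1 -> L2[1][5]=1

Derivation:
vaddr = 424 = 0b0110101000
Split: l1_idx=1, l2_idx=5, offset=8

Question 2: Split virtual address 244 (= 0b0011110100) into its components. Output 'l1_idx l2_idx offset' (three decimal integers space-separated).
Answer: 0 7 20

Derivation:
vaddr = 244 = 0b0011110100
  top 2 bits -> l1_idx = 0
  next 3 bits -> l2_idx = 7
  bottom 5 bits -> offset = 20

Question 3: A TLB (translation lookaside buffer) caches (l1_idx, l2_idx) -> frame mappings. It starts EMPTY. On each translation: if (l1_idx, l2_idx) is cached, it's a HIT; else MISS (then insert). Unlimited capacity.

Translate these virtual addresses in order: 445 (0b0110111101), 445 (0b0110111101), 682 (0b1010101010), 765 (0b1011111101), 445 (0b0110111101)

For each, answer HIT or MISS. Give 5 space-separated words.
Answer: MISS HIT MISS MISS HIT

Derivation:
vaddr=445: (1,5) not in TLB -> MISS, insert
vaddr=445: (1,5) in TLB -> HIT
vaddr=682: (2,5) not in TLB -> MISS, insert
vaddr=765: (2,7) not in TLB -> MISS, insert
vaddr=445: (1,5) in TLB -> HIT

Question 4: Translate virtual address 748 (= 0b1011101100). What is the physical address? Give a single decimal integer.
Answer: 2604

Derivation:
vaddr = 748 = 0b1011101100
Split: l1_idx=2, l2_idx=7, offset=12
L1[2] = 3
L2[3][7] = 81
paddr = 81 * 32 + 12 = 2604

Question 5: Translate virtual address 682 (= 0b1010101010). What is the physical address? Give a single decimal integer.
Answer: 2442

Derivation:
vaddr = 682 = 0b1010101010
Split: l1_idx=2, l2_idx=5, offset=10
L1[2] = 3
L2[3][5] = 76
paddr = 76 * 32 + 10 = 2442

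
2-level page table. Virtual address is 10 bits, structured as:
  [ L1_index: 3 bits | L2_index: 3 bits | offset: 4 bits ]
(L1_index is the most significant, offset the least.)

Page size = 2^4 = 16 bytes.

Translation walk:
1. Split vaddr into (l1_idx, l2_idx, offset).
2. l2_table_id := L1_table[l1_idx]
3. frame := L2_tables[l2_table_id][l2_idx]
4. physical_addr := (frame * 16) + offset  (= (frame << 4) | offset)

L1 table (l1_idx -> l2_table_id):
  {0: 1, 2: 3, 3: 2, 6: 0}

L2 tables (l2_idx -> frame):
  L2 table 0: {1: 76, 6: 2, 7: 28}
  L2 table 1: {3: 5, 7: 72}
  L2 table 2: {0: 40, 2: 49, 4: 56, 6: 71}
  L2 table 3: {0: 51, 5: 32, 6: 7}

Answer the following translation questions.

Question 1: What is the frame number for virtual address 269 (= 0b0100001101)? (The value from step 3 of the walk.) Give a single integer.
Answer: 51

Derivation:
vaddr = 269: l1_idx=2, l2_idx=0
L1[2] = 3; L2[3][0] = 51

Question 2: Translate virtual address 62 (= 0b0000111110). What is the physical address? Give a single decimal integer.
Answer: 94

Derivation:
vaddr = 62 = 0b0000111110
Split: l1_idx=0, l2_idx=3, offset=14
L1[0] = 1
L2[1][3] = 5
paddr = 5 * 16 + 14 = 94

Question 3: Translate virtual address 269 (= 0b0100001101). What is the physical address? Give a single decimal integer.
vaddr = 269 = 0b0100001101
Split: l1_idx=2, l2_idx=0, offset=13
L1[2] = 3
L2[3][0] = 51
paddr = 51 * 16 + 13 = 829

Answer: 829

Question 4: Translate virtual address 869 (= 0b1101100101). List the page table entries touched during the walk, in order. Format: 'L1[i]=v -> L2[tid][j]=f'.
Answer: L1[6]=0 -> L2[0][6]=2

Derivation:
vaddr = 869 = 0b1101100101
Split: l1_idx=6, l2_idx=6, offset=5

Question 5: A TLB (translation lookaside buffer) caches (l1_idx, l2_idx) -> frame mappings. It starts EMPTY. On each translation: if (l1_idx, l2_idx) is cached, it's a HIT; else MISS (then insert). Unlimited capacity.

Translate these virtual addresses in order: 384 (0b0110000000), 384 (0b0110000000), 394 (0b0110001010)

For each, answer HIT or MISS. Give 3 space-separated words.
Answer: MISS HIT HIT

Derivation:
vaddr=384: (3,0) not in TLB -> MISS, insert
vaddr=384: (3,0) in TLB -> HIT
vaddr=394: (3,0) in TLB -> HIT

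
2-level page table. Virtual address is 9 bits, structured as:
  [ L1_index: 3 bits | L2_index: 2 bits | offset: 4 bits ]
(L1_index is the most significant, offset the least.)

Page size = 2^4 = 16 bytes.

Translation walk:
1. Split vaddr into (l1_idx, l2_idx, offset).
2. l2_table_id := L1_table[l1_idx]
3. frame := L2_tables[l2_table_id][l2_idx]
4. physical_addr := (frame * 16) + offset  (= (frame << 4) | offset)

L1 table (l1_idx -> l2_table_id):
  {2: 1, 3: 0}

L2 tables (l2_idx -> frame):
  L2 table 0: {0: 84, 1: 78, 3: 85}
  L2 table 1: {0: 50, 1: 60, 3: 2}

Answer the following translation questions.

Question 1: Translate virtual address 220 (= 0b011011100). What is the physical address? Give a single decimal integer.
Answer: 1260

Derivation:
vaddr = 220 = 0b011011100
Split: l1_idx=3, l2_idx=1, offset=12
L1[3] = 0
L2[0][1] = 78
paddr = 78 * 16 + 12 = 1260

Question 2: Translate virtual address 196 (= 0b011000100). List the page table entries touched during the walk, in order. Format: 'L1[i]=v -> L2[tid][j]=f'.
vaddr = 196 = 0b011000100
Split: l1_idx=3, l2_idx=0, offset=4

Answer: L1[3]=0 -> L2[0][0]=84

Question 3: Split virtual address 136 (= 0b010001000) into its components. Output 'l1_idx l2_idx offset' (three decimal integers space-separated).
Answer: 2 0 8

Derivation:
vaddr = 136 = 0b010001000
  top 3 bits -> l1_idx = 2
  next 2 bits -> l2_idx = 0
  bottom 4 bits -> offset = 8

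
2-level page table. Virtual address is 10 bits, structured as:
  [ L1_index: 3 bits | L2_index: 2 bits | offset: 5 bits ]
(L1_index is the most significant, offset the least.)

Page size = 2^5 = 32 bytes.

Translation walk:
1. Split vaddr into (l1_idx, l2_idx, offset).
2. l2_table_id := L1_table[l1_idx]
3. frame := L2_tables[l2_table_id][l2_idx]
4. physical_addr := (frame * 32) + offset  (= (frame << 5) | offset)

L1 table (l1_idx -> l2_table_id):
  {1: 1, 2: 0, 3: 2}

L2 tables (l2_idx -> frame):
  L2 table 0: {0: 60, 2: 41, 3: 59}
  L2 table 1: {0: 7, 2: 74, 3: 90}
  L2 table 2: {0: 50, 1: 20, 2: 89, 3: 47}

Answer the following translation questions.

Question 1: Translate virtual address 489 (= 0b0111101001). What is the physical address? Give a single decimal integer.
Answer: 1513

Derivation:
vaddr = 489 = 0b0111101001
Split: l1_idx=3, l2_idx=3, offset=9
L1[3] = 2
L2[2][3] = 47
paddr = 47 * 32 + 9 = 1513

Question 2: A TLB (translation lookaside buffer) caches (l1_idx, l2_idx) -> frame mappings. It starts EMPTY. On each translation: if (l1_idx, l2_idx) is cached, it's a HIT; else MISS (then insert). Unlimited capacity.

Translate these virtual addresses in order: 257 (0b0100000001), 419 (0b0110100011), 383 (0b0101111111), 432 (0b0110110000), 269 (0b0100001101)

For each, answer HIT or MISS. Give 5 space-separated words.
Answer: MISS MISS MISS HIT HIT

Derivation:
vaddr=257: (2,0) not in TLB -> MISS, insert
vaddr=419: (3,1) not in TLB -> MISS, insert
vaddr=383: (2,3) not in TLB -> MISS, insert
vaddr=432: (3,1) in TLB -> HIT
vaddr=269: (2,0) in TLB -> HIT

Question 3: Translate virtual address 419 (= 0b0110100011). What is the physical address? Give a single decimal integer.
Answer: 643

Derivation:
vaddr = 419 = 0b0110100011
Split: l1_idx=3, l2_idx=1, offset=3
L1[3] = 2
L2[2][1] = 20
paddr = 20 * 32 + 3 = 643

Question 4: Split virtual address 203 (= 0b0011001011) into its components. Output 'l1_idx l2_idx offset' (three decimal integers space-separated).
Answer: 1 2 11

Derivation:
vaddr = 203 = 0b0011001011
  top 3 bits -> l1_idx = 1
  next 2 bits -> l2_idx = 2
  bottom 5 bits -> offset = 11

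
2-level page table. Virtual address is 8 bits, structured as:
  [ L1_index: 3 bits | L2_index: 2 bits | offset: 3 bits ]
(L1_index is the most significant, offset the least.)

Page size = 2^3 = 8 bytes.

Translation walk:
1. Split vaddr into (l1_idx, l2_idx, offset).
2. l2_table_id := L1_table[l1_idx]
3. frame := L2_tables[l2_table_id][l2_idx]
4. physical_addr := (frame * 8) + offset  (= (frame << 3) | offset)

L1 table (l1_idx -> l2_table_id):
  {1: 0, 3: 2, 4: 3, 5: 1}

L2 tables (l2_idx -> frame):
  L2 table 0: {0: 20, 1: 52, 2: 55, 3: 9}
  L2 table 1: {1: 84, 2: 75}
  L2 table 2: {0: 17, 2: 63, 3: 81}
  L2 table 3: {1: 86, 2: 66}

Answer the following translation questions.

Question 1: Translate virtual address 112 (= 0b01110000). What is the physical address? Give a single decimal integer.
vaddr = 112 = 0b01110000
Split: l1_idx=3, l2_idx=2, offset=0
L1[3] = 2
L2[2][2] = 63
paddr = 63 * 8 + 0 = 504

Answer: 504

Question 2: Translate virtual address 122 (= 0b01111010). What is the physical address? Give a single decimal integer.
Answer: 650

Derivation:
vaddr = 122 = 0b01111010
Split: l1_idx=3, l2_idx=3, offset=2
L1[3] = 2
L2[2][3] = 81
paddr = 81 * 8 + 2 = 650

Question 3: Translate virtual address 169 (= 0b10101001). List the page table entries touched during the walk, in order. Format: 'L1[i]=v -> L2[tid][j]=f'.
vaddr = 169 = 0b10101001
Split: l1_idx=5, l2_idx=1, offset=1

Answer: L1[5]=1 -> L2[1][1]=84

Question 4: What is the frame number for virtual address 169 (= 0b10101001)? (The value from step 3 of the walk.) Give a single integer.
vaddr = 169: l1_idx=5, l2_idx=1
L1[5] = 1; L2[1][1] = 84

Answer: 84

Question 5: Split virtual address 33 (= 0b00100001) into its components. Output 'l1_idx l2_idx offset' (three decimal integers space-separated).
Answer: 1 0 1

Derivation:
vaddr = 33 = 0b00100001
  top 3 bits -> l1_idx = 1
  next 2 bits -> l2_idx = 0
  bottom 3 bits -> offset = 1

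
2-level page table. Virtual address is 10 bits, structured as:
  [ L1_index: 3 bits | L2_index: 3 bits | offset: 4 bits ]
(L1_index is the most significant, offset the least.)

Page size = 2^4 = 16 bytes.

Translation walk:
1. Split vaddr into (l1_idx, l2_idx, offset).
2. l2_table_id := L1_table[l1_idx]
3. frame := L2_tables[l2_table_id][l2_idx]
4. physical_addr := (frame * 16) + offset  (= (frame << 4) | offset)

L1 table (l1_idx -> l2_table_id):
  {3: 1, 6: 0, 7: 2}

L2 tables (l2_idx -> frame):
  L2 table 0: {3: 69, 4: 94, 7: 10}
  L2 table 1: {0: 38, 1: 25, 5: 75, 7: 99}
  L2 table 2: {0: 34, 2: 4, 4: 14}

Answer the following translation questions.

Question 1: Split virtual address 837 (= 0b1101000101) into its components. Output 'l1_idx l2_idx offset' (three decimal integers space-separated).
vaddr = 837 = 0b1101000101
  top 3 bits -> l1_idx = 6
  next 3 bits -> l2_idx = 4
  bottom 4 bits -> offset = 5

Answer: 6 4 5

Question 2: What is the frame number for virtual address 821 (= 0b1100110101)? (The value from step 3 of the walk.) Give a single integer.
Answer: 69

Derivation:
vaddr = 821: l1_idx=6, l2_idx=3
L1[6] = 0; L2[0][3] = 69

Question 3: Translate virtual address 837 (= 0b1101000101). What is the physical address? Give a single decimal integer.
Answer: 1509

Derivation:
vaddr = 837 = 0b1101000101
Split: l1_idx=6, l2_idx=4, offset=5
L1[6] = 0
L2[0][4] = 94
paddr = 94 * 16 + 5 = 1509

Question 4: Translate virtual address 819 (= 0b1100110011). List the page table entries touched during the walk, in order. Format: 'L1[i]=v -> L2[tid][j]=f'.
vaddr = 819 = 0b1100110011
Split: l1_idx=6, l2_idx=3, offset=3

Answer: L1[6]=0 -> L2[0][3]=69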